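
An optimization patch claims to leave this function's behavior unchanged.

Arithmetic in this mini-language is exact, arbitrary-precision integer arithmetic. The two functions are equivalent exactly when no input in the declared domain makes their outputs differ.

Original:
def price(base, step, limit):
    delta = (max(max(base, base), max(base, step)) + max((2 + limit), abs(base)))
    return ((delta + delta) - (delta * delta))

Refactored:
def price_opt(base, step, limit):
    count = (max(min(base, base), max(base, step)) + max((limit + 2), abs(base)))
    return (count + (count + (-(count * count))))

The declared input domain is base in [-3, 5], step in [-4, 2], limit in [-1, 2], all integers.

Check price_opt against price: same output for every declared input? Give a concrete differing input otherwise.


Although `max(base, base)` became `min(base, base)`, no input in the stated domain can expose it.
Tracing base=-1, step=-4, limit=-1: price: delta := 0 | result 0 | price_opt: count := 0 | result 0 — matching result 0.
An exhaustive pass over the 252 declared inputs shows identical outputs.
verdict: equivalent


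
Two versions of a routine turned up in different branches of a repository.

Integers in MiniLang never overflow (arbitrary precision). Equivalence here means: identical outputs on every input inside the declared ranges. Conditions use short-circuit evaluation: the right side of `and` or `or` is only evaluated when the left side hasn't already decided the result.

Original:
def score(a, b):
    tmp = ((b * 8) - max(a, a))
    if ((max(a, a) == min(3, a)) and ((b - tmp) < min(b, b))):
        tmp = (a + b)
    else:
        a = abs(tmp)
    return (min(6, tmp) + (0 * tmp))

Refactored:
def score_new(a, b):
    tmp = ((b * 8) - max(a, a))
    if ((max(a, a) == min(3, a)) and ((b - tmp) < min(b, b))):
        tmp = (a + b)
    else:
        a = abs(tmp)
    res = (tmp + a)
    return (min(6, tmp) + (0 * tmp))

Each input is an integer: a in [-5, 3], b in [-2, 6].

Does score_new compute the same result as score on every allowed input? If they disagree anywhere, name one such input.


Differences: local variable names differ; statement counts differ; arithmetic usage differs — yet all 81 inputs agree.
verdict: equivalent


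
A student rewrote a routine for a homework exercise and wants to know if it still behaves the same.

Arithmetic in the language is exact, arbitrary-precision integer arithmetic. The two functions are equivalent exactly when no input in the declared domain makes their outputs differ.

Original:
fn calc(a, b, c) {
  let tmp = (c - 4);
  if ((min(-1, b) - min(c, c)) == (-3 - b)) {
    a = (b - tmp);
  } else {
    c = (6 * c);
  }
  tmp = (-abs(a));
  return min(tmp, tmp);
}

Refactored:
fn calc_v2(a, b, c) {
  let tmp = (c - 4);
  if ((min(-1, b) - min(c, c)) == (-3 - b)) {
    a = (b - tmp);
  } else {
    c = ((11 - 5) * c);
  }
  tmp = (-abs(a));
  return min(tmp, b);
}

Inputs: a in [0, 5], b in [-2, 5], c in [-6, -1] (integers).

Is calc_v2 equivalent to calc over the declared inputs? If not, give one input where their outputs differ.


At a=0, b=-2, c=-6: calc gives 0, calc_v2 gives -2.
verdict: not equivalent; witness: a=0, b=-2, c=-6


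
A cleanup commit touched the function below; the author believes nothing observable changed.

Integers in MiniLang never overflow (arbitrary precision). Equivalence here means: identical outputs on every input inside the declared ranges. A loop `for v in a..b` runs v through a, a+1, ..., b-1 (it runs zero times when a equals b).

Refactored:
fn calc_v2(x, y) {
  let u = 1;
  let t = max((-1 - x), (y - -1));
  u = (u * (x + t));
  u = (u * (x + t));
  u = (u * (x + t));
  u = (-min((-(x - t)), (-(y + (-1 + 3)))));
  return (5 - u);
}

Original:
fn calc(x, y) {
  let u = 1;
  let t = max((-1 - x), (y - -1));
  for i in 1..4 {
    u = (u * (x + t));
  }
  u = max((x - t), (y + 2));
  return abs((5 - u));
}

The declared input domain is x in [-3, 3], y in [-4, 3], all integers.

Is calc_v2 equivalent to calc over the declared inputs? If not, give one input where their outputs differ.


These are not equivalent — on x=3, y=-4 the outputs split (1 vs -1).
calc: u := 1 | t := -3 | iter i=1: | u := 0 | iter i=2: | u := 0 | iter i=3: | u := 0 | u := 6 | result 1
calc_v2: u := 1 | t := -3 | u := 0 | u := 0 | u := 0 | u := 6 | result -1
verdict: not equivalent; witness: x=3, y=-4


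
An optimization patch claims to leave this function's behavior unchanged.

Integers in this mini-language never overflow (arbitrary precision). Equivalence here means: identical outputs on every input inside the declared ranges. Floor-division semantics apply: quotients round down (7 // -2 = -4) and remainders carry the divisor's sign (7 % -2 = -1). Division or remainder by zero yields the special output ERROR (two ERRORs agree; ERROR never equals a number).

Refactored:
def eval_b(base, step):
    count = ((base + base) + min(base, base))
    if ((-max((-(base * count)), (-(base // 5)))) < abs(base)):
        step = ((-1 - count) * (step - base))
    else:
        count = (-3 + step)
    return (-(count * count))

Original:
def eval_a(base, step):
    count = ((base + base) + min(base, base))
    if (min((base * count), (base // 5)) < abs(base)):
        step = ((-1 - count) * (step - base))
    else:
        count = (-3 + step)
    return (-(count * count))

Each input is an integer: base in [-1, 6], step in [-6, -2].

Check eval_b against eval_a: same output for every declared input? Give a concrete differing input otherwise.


This is a faithful refactor — min/max/abs usage differs, but the computed results match everywhere.
As a probe, take base=6, step=-6: eval_a runs count = 18; (min((base * count), (base // 5)) < abs(base)) -> true; step = 228; return -324; eval_b runs count = 18; ((-max((-(base * count)), (-(base // 5)))) < abs(base)) -> true; step = 228; return -324; both end at -324.
Sweeping the whole domain (40 inputs) finds no disagreement.
verdict: equivalent


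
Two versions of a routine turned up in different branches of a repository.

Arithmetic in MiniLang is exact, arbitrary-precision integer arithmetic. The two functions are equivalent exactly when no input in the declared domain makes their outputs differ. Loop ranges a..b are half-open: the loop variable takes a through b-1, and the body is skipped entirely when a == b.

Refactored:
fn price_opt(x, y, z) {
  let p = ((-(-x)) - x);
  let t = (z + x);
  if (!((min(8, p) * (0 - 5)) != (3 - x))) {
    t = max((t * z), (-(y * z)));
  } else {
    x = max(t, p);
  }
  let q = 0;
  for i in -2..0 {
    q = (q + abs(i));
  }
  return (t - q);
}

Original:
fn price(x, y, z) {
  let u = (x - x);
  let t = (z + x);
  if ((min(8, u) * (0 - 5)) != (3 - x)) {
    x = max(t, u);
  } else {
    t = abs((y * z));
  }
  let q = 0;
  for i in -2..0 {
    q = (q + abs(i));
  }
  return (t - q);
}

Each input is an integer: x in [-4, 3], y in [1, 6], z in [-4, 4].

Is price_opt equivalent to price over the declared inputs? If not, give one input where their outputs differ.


These are not equivalent — on x=3, y=1, z=1 the outputs split (-2 vs 1).
price: u := 0 | t := 4 | ((min(8, u) * (0 - 5)) != (3 - x)): false | t := 1 | q := 0 | iter i=-2: | q := 2 | iter i=-1: | q := 3 | result -2
price_opt: p := 0 | t := 4 | (!((min(8, p) * (0 - 5)) != (3 - x))): true | t := 4 | q := 0 | iter i=-2: | q := 2 | iter i=-1: | q := 3 | result 1
verdict: not equivalent; witness: x=3, y=1, z=1


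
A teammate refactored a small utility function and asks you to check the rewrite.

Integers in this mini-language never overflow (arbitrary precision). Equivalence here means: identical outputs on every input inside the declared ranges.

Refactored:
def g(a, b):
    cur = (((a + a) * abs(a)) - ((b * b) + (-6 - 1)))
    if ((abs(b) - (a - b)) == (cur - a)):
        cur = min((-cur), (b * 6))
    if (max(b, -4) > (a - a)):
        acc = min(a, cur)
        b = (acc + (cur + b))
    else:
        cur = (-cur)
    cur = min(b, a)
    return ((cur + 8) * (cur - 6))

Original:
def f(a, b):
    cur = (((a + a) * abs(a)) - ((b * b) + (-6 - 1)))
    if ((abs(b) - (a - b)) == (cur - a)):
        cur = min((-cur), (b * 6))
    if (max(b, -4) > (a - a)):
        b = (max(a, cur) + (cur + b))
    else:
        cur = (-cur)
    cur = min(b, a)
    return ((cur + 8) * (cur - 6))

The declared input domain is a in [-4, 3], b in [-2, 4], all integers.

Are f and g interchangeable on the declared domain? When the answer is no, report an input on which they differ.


Evaluate both at a=-4, b=1.
f: cur := -26 | ((abs(b) - (a - b)) == (cur - a)): false | (max(b, -4) > (a - a)): true | b := -29 | cur := -29 | result 735
g: cur := -26 | ((abs(b) - (a - b)) == (cur - a)): false | (max(b, -4) > (a - a)): true | acc := -26 | b := -51 | cur := -51 | result 2451
735 vs 2451 — the two versions disagree here.
verdict: not equivalent; witness: a=-4, b=1


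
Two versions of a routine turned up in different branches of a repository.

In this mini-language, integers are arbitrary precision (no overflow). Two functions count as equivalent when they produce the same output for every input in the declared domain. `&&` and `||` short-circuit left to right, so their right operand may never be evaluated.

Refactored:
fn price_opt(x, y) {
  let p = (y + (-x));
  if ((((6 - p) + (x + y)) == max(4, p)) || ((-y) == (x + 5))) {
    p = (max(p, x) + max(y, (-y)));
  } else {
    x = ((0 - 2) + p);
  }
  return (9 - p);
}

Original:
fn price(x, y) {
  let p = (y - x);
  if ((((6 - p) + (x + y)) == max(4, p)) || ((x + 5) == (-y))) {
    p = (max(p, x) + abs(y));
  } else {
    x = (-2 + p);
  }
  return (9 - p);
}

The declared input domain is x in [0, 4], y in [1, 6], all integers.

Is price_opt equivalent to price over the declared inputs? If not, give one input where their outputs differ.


Side by side, the visible changes include: arithmetic usage differs, and constant usage differs, and min/max/abs usage differs.
As a probe, take x=3, y=6: price runs p := 3 | ((((6 - p) + (x + y)) == max(4, p)) || ((x + 5) == (-y))): false | x := 1 | result 6; price_opt runs p := 3 | ((((6 - p) + (x + y)) == max(4, p)) || ((-y) == (x + 5))): false | x := 1 | result 6; both end at 6.
Every one of the 30 inputs gives matching results.
verdict: equivalent


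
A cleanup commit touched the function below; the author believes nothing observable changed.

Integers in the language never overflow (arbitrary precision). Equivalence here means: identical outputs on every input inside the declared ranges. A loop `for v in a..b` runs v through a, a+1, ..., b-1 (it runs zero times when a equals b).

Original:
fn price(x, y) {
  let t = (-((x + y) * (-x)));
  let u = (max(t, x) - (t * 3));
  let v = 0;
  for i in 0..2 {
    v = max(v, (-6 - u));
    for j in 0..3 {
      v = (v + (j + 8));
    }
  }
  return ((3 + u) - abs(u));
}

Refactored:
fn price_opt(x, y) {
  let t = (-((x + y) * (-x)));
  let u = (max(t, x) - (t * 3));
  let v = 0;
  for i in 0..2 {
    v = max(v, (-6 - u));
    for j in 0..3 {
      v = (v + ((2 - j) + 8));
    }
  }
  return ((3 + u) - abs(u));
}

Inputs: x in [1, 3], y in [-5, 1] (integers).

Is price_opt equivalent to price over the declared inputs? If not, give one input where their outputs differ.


Changes here: arithmetic usage differs, constant usage differs; the full 21-point sweep finds no disagreement.
verdict: equivalent


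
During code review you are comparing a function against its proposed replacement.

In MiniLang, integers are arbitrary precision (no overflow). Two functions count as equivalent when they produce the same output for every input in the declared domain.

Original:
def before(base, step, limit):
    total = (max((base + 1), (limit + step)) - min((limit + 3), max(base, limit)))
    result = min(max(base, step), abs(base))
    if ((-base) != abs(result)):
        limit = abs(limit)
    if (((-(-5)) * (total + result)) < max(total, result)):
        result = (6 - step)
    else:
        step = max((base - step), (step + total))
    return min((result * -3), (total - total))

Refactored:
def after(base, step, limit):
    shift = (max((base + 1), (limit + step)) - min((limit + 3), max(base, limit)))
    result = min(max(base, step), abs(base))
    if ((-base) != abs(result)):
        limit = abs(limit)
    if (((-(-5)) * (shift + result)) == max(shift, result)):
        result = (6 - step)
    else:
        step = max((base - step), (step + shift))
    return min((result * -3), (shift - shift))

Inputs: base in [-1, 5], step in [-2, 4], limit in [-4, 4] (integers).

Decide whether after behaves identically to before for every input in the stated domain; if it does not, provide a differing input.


Take base=-1, step=-2, limit=-4.
before: total=1, then result=-1, then ((-base) != abs(result)) is false, then (((-(-5)) * (total + result)) < max(total, result)) is true, then result=8, then returns -24
after: shift=1, then result=-1, then ((-base) != abs(result)) is false, then (((-(-5)) * (shift + result)) == max(shift, result)) is false, then step=1, then returns 0
-24 != 0, so the rewrite changes behavior.
verdict: not equivalent; witness: base=-1, step=-2, limit=-4


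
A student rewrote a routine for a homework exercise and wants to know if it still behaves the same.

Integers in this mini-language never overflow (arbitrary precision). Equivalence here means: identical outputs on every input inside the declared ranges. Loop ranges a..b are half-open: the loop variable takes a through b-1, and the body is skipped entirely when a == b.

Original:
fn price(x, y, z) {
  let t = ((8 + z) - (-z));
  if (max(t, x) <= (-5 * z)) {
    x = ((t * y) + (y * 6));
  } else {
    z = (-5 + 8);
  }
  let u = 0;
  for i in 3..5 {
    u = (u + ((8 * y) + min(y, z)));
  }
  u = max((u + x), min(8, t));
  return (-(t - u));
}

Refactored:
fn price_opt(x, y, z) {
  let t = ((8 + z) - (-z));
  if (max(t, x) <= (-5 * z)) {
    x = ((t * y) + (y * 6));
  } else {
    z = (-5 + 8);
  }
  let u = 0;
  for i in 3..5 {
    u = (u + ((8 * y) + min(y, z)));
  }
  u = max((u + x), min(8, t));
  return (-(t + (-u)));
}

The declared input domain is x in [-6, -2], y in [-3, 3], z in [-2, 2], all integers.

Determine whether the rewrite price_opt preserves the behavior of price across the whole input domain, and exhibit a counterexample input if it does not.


Comparing the listings, the differences include: arithmetic usage differs.
Tracing x=-3, y=0, z=2: price: t := 12 | (max(t, x) <= (-5 * z)): false | z := 3 | u := 0 | iter i=3: | u := 0 | iter i=4: | u := 0 | u := 8 | result -4 | price_opt: t := 12 | (max(t, x) <= (-5 * z)): false | z := 3 | u := 0 | iter i=3: | u := 0 | iter i=4: | u := 0 | u := 8 | result -4 — matching result -4.
Every one of the 175 inputs gives matching results.
verdict: equivalent


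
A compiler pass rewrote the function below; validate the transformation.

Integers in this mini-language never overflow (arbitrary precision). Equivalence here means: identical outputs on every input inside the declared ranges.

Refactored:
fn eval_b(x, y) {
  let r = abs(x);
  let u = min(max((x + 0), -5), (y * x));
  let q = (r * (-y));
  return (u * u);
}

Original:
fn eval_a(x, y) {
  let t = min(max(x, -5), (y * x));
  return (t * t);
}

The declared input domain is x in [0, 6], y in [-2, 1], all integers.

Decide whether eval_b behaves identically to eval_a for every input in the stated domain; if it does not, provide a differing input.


Comparing the listings, the differences include: constant usage differs; and min/max/abs usage differs; and local variable names differ; and statement counts differ; and arithmetic usage differs.
One worked example (x=1, y=0) — eval_a: t becomes 0; next final value 0; eval_b: r becomes 1; next u becomes 0; next q becomes 0; next final value 0; agreement on 0.
Across all 28 domain points the two functions coincide.
verdict: equivalent


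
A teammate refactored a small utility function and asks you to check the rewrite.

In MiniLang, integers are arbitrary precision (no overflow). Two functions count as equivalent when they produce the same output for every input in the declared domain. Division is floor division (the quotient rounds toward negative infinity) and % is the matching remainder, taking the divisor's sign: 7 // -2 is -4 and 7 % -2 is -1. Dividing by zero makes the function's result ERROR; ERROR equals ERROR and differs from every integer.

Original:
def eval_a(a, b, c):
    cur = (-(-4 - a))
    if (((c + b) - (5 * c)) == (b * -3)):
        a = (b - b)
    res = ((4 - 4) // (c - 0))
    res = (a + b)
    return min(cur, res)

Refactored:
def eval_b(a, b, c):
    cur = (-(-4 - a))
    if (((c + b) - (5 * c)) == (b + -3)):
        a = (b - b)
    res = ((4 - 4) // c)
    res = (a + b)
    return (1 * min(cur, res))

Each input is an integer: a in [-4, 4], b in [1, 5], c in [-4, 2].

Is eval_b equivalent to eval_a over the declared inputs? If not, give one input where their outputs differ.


The rewrite breaks on a=-4, b=1, c=1, where the results are 0 and -3.
eval_a: cur becomes 0; next (((c + b) - (5 * c)) == (b * -3)) evaluates to true; next a becomes 0; next res becomes 0; next res becomes 1; next final value 0
eval_b: cur becomes 0; next (((c + b) - (5 * c)) == (b + -3)) evaluates to false; next res becomes 0; next res becomes -3; next final value -3
verdict: not equivalent; witness: a=-4, b=1, c=1


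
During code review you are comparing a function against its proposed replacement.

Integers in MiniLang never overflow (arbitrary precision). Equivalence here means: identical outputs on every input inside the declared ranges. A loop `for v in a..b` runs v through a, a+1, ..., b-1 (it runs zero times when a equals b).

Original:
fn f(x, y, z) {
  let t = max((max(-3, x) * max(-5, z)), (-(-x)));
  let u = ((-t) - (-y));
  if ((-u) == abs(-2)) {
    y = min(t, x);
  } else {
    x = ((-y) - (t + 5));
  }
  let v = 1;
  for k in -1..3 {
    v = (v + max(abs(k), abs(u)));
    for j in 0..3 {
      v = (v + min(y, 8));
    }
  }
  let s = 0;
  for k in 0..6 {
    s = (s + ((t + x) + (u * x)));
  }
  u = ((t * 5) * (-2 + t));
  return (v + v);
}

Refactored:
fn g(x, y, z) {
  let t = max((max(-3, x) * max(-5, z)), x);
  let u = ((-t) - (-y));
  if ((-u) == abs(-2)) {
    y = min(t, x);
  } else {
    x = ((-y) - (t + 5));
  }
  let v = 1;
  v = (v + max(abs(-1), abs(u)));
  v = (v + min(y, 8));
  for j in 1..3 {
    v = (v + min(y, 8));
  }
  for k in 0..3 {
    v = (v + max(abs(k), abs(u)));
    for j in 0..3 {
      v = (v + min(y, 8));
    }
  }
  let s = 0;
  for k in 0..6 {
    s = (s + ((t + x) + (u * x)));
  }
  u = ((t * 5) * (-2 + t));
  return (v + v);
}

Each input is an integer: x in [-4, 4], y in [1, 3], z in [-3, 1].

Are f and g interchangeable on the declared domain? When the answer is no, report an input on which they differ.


Equivalent — the differences include loop structure differs; also arithmetic usage differs; also min/max/abs usage differs; also statement counts differ; also constant usage differs, yet no declared input distinguishes the two.
Spot check at x=-1, y=3, z=0 — f: t = 0; u = 3; ((-u) == abs(-2)) -> false; x = -8; v = 1; [k=-1]; v = 4; [j=0]; v = 7; [j=1]; v = 10; [j=2]; v = 13; [k=0]; v = 16; [j=0]; v = 19; [j=1]; v = 22; [j=2]; v = 25; [k=1]; v = 28; [j=0]; v = 31; [j=1]; v = 34; [j=2]; v = 37; [k=2]; v = 40; [j=0]; v = 43; [j=1]; v = 46; [j=2]; v = 49; s = 0; [k=0]; s = -32; [k=1]; s = -64; [k=2]; s = -96; [k=3]; s = -128; [k=4]; s = -160; [k=5]; s = -192; u = 0; return 98. g: t = 0; u = 3; ((-u) == abs(-2)) -> false; x = -8; v = 1; v = 4; v = 7; [j=1]; v = 10; [j=2]; v = 13; [k=0]; v = 16; [j=0]; v = 19; [j=1]; v = 22; [j=2]; v = 25; [k=1]; v = 28; [j=0]; v = 31; [j=1]; v = 34; [j=2]; v = 37; [k=2]; v = 40; [j=0]; v = 43; [j=1]; v = 46; [j=2]; v = 49; s = 0; [k=0]; s = -32; [k=1]; s = -64; [k=2]; s = -96; [k=3]; s = -128; [k=4]; s = -160; [k=5]; s = -192; u = 0; return 98. Both give 98.
Sweeping the whole domain (135 inputs) finds no disagreement.
verdict: equivalent


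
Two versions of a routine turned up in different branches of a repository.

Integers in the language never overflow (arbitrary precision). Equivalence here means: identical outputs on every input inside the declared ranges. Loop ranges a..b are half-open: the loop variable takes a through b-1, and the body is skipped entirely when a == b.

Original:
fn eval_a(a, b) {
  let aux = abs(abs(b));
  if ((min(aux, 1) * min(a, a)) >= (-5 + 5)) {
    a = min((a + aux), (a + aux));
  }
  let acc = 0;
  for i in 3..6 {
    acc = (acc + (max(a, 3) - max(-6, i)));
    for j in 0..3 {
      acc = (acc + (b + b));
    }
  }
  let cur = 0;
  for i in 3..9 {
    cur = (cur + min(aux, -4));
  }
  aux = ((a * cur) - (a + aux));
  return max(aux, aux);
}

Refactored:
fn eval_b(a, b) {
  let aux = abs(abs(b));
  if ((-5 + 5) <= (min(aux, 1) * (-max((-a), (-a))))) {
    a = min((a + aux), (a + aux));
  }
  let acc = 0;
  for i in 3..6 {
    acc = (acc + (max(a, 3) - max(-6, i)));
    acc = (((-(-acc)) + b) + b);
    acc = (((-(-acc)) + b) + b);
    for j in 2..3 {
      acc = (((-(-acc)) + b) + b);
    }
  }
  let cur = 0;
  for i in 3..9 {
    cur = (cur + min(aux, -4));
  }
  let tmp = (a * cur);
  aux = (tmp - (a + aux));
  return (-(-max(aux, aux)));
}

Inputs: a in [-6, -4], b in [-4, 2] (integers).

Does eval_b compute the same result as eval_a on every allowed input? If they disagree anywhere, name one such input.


Equivalent — the differences include min/max/abs usage differs, plus arithmetic usage differs, plus loop structure differs, plus comparison usage differs, plus local variable names differ, plus statement counts differ, yet no declared input distinguishes the two.
Spot check at a=-6, b=-2 — eval_a: aux=2, then ((min(aux, 1) * min(a, a)) >= (-5 + 5)) is false, then acc=0, then (i=3), then acc=0, then (j=0), then acc=-4, then (j=1), then acc=-8, then (j=2), then acc=-12, then (i=4), then acc=-13, then (j=0), then acc=-17, then (j=1), then acc=-21, then (j=2), then acc=-25, then (i=5), then acc=-27, then (j=0), then acc=-31, then (j=1), then acc=-35, then (j=2), then acc=-39, then cur=0, then (i=3), then cur=-4, then (i=4), then cur=-8, then (i=5), then cur=-12, then (i=6), then cur=-16, then (i=7), then cur=-20, then (i=8), then cur=-24, then aux=148, then returns 148. eval_b: aux=2, then ((-5 + 5) <= (min(aux, 1) * (-max((-a), (-a))))) is false, then acc=0, then (i=3), then acc=0, then acc=-4, then acc=-8, then (j=2), then acc=-12, then (i=4), then acc=-13, then acc=-17, then acc=-21, then (j=2), then acc=-25, then (i=5), then acc=-27, then acc=-31, then acc=-35, then (j=2), then acc=-39, then cur=0, then (i=3), then cur=-4, then (i=4), then cur=-8, then (i=5), then cur=-12, then (i=6), then cur=-16, then (i=7), then cur=-20, then (i=8), then cur=-24, then tmp=144, then aux=148, then returns 148. Both give 148.
Every one of the 21 inputs gives matching results.
verdict: equivalent


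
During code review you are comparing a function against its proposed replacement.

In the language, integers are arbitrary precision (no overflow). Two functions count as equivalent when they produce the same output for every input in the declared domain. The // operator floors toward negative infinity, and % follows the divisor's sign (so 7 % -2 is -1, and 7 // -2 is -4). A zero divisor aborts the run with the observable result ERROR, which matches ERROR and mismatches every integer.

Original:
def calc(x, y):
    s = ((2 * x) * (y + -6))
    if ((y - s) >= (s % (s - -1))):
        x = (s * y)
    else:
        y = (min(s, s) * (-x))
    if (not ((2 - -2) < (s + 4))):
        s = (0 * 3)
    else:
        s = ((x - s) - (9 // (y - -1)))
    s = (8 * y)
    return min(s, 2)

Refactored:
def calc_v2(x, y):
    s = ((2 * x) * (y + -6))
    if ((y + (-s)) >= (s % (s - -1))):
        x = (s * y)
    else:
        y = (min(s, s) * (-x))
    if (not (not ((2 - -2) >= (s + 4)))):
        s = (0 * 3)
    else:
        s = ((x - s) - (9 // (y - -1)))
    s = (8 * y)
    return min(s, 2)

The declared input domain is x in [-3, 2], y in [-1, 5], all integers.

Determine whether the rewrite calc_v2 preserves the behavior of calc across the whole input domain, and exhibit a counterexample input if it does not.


Changes here: comparison usage differs; and boolean connective usage differs; and arithmetic usage differs; the full 42-point sweep finds no disagreement.
verdict: equivalent


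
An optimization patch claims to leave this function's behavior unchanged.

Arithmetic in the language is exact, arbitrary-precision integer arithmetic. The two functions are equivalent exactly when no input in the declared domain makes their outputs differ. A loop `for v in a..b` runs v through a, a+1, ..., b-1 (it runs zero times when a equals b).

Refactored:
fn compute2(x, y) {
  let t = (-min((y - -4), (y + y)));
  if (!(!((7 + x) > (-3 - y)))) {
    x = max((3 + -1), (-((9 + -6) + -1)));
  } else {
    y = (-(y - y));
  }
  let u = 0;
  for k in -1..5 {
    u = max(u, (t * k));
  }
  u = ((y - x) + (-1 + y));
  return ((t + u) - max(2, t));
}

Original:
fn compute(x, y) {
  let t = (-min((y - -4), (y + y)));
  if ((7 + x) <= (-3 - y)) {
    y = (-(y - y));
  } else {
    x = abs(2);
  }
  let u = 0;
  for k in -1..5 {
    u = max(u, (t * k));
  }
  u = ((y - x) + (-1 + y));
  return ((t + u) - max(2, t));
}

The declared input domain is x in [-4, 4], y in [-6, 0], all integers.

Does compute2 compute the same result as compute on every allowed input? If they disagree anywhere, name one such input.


Behavior is preserved: although arithmetic usage differs, and boolean connective usage differs, and constant usage differs, and min/max/abs usage differs, and comparison usage differs, the outputs never diverge.
Tracing x=3, y=-1: compute: t := 2 | ((7 + x) <= (-3 - y)): false | x := 2 | u := 0 | iter k=-1: | u := 0 | iter k=0: | u := 0 | iter k=1: | u := 2 | iter k=2: | u := 4 | iter k=3: | u := 6 | iter k=4: | u := 8 | u := -5 | result -5 | compute2: t := 2 | (!(!((7 + x) > (-3 - y)))): true | x := 2 | u := 0 | iter k=-1: | u := 0 | iter k=0: | u := 0 | iter k=1: | u := 2 | iter k=2: | u := 4 | iter k=3: | u := 6 | iter k=4: | u := 8 | u := -5 | result -5 — matching result -5.
Every one of the 63 inputs gives matching results.
verdict: equivalent


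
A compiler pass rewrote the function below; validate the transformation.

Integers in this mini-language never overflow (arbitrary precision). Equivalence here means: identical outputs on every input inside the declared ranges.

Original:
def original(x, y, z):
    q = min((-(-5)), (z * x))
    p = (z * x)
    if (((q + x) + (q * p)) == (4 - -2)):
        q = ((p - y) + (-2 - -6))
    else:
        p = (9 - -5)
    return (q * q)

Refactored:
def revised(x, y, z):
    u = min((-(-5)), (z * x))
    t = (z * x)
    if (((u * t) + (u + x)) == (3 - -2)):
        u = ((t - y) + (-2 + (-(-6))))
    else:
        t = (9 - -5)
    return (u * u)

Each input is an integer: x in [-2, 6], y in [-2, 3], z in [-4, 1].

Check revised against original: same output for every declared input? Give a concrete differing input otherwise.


Run the pair on x=-1, y=-2, z=-2.
original: q := 2 | p := 2 | (((q + x) + (q * p)) == (4 - -2)): false | p := 14 | result 4
revised: u := 2 | t := 2 | (((u * t) + (u + x)) == (3 - -2)): true | u := 8 | result 64
4 vs 64 — the two versions disagree here.
verdict: not equivalent; witness: x=-1, y=-2, z=-2


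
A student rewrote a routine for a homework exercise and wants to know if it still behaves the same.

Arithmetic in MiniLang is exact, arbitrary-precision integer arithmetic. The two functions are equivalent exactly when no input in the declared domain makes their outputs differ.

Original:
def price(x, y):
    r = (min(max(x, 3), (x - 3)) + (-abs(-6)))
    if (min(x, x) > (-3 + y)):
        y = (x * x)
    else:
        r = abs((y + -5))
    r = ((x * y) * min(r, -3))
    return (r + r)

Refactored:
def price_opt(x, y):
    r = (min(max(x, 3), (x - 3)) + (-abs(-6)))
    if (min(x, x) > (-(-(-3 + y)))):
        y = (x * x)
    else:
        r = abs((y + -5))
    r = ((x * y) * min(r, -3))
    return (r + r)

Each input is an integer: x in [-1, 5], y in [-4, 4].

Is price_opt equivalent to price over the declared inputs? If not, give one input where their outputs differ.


This is a faithful refactor — same computation, different form, but the computed results match everywhere.
Tracing x=0, y=-3: price: r=-9, then (min(x, x) > (-3 + y)) is true, then y=0, then r=0, then returns 0 | price_opt: r=-9, then (min(x, x) > (-(-(-3 + y)))) is true, then y=0, then r=0, then returns 0 — matching result 0.
An exhaustive pass over the 63 declared inputs shows identical outputs.
verdict: equivalent


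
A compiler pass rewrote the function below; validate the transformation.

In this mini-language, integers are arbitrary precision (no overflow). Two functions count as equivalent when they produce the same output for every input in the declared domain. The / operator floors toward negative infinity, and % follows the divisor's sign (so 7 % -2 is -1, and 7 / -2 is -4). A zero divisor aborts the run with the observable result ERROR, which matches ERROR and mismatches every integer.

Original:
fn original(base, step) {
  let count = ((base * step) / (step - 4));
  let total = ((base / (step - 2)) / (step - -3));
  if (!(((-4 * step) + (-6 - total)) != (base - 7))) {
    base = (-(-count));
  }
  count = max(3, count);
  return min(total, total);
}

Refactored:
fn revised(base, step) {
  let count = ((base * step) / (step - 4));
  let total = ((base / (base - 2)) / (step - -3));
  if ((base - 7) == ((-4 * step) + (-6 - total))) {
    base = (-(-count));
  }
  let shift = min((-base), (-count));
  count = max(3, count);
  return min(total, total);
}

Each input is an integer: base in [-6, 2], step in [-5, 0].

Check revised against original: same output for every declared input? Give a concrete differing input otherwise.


The rewrite breaks on base=-6, step=-4, where the results are -1 and 0.
original: count becomes -3; next total becomes -1; next (!(((-4 * step) + (-6 - total)) != (base - 7))) evaluates to false; next count becomes 3; next final value -1
revised: count becomes -3; next total becomes 0; next ((base - 7) == ((-4 * step) + (-6 - total))) evaluates to false; next shift becomes 3; next count becomes 3; next final value 0
verdict: not equivalent; witness: base=-6, step=-4


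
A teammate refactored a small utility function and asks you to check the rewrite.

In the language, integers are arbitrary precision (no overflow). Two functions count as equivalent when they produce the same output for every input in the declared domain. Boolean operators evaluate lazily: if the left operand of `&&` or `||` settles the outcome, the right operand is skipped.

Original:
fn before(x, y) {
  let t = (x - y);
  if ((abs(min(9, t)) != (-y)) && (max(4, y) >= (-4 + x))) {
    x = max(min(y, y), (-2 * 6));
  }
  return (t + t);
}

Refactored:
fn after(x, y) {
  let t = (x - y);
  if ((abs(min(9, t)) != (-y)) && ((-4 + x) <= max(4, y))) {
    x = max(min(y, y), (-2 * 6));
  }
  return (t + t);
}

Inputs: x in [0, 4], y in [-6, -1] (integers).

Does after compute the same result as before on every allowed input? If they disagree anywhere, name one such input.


This is a faithful refactor — comparison usage differs, but the computed results match everywhere.
Tracing x=2, y=-6: before: t = 8; ((abs(min(9, t)) != (-y)) && (max(4, y) >= (-4 + x))) -> true; x = -6; return 16 | after: t = 8; ((abs(min(9, t)) != (-y)) && ((-4 + x) <= max(4, y))) -> true; x = -6; return 16 — matching result 16.
Sweeping the whole domain (30 inputs) finds no disagreement.
verdict: equivalent


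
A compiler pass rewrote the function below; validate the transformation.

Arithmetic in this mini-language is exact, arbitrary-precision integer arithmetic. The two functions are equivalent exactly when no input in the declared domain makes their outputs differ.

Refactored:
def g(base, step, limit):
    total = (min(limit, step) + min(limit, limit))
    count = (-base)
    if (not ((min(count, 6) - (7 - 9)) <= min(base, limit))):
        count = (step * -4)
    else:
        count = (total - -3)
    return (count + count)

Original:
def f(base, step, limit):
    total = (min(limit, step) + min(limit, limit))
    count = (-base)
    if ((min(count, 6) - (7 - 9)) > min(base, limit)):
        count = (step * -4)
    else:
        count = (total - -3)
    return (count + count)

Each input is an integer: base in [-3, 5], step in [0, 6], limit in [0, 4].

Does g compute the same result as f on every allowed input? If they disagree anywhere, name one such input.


The two are interchangeable: comparison usage differs, plus boolean connective usage differs, and every declared input agrees.
As a probe, take base=4, step=0, limit=0: f runs total := 0 | count := -4 | ((min(count, 6) - (7 - 9)) > min(base, limit)): false | count := 3 | result 6; g runs total := 0 | count := -4 | (not ((min(count, 6) - (7 - 9)) <= min(base, limit))): false | count := 3 | result 6; both end at 6.
Across all 315 domain points the two functions coincide.
verdict: equivalent


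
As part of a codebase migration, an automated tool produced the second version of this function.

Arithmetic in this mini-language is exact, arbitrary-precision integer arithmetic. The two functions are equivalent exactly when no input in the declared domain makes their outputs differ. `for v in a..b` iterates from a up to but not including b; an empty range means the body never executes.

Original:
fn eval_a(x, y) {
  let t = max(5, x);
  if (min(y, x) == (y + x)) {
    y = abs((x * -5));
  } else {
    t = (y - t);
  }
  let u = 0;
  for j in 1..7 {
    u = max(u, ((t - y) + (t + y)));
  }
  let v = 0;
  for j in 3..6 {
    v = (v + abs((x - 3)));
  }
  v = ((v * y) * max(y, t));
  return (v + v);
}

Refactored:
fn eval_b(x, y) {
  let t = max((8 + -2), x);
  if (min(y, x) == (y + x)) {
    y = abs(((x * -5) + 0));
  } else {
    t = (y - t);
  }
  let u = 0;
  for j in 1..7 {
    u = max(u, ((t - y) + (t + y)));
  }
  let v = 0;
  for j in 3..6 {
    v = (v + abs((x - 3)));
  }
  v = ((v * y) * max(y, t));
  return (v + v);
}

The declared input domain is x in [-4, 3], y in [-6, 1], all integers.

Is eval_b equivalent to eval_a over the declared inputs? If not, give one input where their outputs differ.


Run the pair on x=-1, y=0.
eval_a: t := 5 | (min(y, x) == (y + x)): true | y := 5 | u := 0 | iter j=1: | u := 10 | iter j=2: | u := 10 | iter j=3: | u := 10 | iter j=4: | u := 10 | iter j=5: | u := 10 | iter j=6: | u := 10 | v := 0 | iter j=3: | v := 4 | iter j=4: | v := 8 | iter j=5: | v := 12 | v := 300 | result 600
eval_b: t := 6 | (min(y, x) == (y + x)): true | y := 5 | u := 0 | iter j=1: | u := 12 | iter j=2: | u := 12 | iter j=3: | u := 12 | iter j=4: | u := 12 | iter j=5: | u := 12 | iter j=6: | u := 12 | v := 0 | iter j=3: | v := 4 | iter j=4: | v := 8 | iter j=5: | v := 12 | v := 360 | result 720
600 against 720: the behavior changed.
verdict: not equivalent; witness: x=-1, y=0


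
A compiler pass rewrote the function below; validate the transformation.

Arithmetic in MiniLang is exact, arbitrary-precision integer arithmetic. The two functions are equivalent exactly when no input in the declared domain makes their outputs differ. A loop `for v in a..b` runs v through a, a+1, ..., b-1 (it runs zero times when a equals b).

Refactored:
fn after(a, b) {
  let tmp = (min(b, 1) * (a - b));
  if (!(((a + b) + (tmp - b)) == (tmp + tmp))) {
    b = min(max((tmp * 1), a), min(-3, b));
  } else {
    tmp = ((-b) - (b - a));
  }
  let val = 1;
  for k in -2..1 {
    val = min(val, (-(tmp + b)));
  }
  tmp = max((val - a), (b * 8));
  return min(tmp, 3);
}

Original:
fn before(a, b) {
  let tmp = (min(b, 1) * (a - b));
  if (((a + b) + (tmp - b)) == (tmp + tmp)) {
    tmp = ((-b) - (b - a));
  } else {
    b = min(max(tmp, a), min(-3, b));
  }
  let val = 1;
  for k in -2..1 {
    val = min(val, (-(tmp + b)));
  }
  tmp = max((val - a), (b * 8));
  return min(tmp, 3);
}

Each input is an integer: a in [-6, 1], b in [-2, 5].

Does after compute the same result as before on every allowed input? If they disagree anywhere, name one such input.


Changes here: constant usage differs; boolean connective usage differs; arithmetic usage differs; the full 64-point sweep finds no disagreement.
verdict: equivalent


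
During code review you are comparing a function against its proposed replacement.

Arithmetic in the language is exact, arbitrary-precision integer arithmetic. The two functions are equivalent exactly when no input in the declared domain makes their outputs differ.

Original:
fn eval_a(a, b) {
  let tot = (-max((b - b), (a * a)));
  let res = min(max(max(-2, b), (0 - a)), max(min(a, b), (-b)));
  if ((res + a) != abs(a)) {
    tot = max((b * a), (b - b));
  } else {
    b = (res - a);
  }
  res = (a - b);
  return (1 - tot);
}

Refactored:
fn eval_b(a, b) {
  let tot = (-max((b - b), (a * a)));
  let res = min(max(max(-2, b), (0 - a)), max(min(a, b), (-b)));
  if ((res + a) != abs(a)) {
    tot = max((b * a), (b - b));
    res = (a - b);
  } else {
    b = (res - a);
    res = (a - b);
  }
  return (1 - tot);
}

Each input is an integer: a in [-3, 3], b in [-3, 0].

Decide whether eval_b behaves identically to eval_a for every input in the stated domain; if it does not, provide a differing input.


Reading the diff, among the changes: arithmetic usage differs; also statement counts differ.
Tracing a=-3, b=-3: eval_a: tot = -9; res = 3; ((res + a) != abs(a)) -> true; tot = 9; res = 0; return -8 | eval_b: tot = -9; res = 3; ((res + a) != abs(a)) -> true; tot = 9; res = 0; return -8 — matching result -8.
Across all 28 domain points the two functions coincide.
verdict: equivalent


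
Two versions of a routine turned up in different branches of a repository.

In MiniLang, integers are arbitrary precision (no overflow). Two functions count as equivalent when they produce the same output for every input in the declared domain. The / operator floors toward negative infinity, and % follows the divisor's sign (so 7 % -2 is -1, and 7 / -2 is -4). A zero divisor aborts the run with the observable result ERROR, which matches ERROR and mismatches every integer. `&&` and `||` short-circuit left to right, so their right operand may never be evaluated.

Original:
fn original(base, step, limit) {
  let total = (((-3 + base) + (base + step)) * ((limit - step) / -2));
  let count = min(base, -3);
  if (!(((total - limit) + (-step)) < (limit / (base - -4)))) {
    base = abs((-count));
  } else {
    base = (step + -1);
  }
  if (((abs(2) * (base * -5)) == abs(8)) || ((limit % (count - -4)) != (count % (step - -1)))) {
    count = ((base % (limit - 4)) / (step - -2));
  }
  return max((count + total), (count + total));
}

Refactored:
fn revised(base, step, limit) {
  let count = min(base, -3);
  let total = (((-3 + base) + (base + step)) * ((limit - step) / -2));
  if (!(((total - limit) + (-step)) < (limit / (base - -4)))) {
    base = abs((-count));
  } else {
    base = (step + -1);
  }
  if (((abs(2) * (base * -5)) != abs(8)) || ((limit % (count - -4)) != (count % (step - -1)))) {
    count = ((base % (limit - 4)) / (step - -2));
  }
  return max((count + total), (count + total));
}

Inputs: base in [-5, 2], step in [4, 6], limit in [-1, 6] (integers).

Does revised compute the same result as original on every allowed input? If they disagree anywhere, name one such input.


Not equivalent: base=-5, step=4, limit=-1 separates them (-23 vs -19).
original: total becomes -18; next count becomes -5; next (!(((total - limit) + (-step)) < (limit / (base - -4)))) evaluates to false; next base becomes 3; next (((abs(2) * (base * -5)) == abs(8)) || ((limit % (count - -4)) != (count % (step - -1)))) evaluates to false; next final value -23
revised: count becomes -5; next total becomes -18; next (!(((total - limit) + (-step)) < (limit / (base - -4)))) evaluates to false; next base becomes 3; next (((abs(2) * (base * -5)) != abs(8)) || ((limit % (count - -4)) != (count % (step - -1)))) evaluates to true; next count becomes -1; next final value -19
verdict: not equivalent; witness: base=-5, step=4, limit=-1


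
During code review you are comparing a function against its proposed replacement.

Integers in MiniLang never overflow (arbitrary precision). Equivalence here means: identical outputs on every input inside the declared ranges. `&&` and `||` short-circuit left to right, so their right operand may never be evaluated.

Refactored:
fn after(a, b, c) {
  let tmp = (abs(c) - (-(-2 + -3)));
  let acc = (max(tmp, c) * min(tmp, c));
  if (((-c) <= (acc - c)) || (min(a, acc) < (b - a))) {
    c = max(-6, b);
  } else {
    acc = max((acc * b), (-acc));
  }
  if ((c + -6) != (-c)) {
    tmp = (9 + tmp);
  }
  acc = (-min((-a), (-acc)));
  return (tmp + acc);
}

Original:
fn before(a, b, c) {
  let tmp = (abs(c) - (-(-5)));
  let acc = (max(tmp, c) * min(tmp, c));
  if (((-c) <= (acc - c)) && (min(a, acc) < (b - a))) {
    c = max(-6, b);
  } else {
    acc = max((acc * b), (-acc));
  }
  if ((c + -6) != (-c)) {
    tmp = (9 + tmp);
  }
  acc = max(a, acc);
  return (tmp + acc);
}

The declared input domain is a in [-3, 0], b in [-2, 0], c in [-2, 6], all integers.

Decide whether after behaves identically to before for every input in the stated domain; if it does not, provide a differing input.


Run the pair on a=-3, b=-2, c=1.
before: tmp := -4 | acc := -4 | (((-c) <= (acc - c)) && (min(a, acc) < (b - a))): false | acc := 8 | ((c + -6) != (-c)): true | tmp := 5 | acc := 8 | result 13
after: tmp := -4 | acc := -4 | (((-c) <= (acc - c)) || (min(a, acc) < (b - a))): true | c := -2 | ((c + -6) != (-c)): true | tmp := 5 | acc := -3 | result 2
13 != 2, so the rewrite changes behavior.
verdict: not equivalent; witness: a=-3, b=-2, c=1
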